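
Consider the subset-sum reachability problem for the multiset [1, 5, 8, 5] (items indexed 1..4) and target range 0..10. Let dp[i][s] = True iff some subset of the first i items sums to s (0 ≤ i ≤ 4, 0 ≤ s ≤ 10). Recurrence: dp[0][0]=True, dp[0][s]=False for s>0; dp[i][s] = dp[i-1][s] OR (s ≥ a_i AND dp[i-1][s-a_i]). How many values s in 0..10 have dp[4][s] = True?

i\s   0   1   2   3   4   5   6   7   8   9  10
  0   T   F   F   F   F   F   F   F   F   F   F
  1   T   T   F   F   F   F   F   F   F   F   F
  2   T   T   F   F   F   T   T   F   F   F   F
  3   T   T   F   F   F   T   T   F   T   T   F
  4   T   T   F   F   F   T   T   F   T   T   T

7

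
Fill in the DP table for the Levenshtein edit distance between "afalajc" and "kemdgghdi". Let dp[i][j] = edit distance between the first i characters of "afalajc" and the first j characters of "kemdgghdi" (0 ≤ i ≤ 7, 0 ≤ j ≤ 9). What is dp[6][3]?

6

   ''  k  e  m  d  g  g  h  d  i
''  0  1  2  3  4  5  6  7  8  9
 a  1  1  2  3  4  5  6  7  8  9
 f  2  2  2  3  4  5  6  7  8  9
 a  3  3  3  3  4  5  6  7  8  9
 l  4  4  4  4  4  5  6  7  8  9
 a  5  5  5  5  5  5  6  7  8  9
 j  6  6  6  6  6  6  6  7  8  9
 c  7  7  7  7  7  7  7  7  8  9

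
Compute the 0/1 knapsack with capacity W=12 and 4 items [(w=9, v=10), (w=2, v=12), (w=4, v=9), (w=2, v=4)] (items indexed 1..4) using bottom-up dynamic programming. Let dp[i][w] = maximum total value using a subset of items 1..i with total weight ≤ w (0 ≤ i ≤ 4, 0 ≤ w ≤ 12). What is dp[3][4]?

i\w   0   1   2   3   4   5   6   7   8   9  10  11  12
  0   0   0   0   0   0   0   0   0   0   0   0   0   0
  1   0   0   0   0   0   0   0   0   0  10  10  10  10
  2   0   0  12  12  12  12  12  12  12  12  12  22  22
  3   0   0  12  12  12  12  21  21  21  21  21  22  22
  4   0   0  12  12  16  16  21  21  25  25  25  25  25

12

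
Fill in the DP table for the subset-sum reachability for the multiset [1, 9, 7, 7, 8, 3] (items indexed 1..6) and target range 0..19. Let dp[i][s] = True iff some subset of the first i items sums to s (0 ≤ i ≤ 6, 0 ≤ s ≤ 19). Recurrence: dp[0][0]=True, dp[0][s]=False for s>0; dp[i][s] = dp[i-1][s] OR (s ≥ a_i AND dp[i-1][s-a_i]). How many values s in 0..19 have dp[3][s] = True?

i\s   0   1   2   3   4   5   6   7   8   9  10  11  12  13  14  15  16  17  18  19
  0   T   F   F   F   F   F   F   F   F   F   F   F   F   F   F   F   F   F   F   F
  1   T   T   F   F   F   F   F   F   F   F   F   F   F   F   F   F   F   F   F   F
  2   T   T   F   F   F   F   F   F   F   T   T   F   F   F   F   F   F   F   F   F
  3   T   T   F   F   F   F   F   T   T   T   T   F   F   F   F   F   T   T   F   F
  4   T   T   F   F   F   F   F   T   T   T   T   F   F   F   T   T   T   T   F   F
  5   T   T   F   F   F   F   F   T   T   T   T   F   F   F   T   T   T   T   T   F
  6   T   T   F   T   T   F   F   T   T   T   T   T   T   T   T   T   T   T   T   T

8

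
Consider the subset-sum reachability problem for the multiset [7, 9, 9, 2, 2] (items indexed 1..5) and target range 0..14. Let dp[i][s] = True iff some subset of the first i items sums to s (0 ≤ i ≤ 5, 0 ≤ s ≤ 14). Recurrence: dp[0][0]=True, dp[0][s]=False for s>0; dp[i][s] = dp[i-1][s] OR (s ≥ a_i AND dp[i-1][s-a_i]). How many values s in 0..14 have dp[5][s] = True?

i\s   0   1   2   3   4   5   6   7   8   9  10  11  12  13  14
  0   T   F   F   F   F   F   F   F   F   F   F   F   F   F   F
  1   T   F   F   F   F   F   F   T   F   F   F   F   F   F   F
  2   T   F   F   F   F   F   F   T   F   T   F   F   F   F   F
  3   T   F   F   F   F   F   F   T   F   T   F   F   F   F   F
  4   T   F   T   F   F   F   F   T   F   T   F   T   F   F   F
  5   T   F   T   F   T   F   F   T   F   T   F   T   F   T   F

7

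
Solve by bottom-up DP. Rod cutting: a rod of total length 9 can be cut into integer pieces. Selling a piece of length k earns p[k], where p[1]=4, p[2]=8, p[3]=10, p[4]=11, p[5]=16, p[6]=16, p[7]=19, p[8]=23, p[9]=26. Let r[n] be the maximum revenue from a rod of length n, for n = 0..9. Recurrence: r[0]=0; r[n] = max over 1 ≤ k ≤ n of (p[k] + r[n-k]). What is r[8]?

   n    0    1    2    3    4    5    6    7    8    9
r[n]    0    4    8   12   16   20   24   28   32   36

32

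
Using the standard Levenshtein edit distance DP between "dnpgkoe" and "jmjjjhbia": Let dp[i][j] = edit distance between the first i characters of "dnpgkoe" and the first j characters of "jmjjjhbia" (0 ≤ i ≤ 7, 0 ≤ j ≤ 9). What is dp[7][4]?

7

   ''  j  m  j  j  j  h  b  i  a
''  0  1  2  3  4  5  6  7  8  9
 d  1  1  2  3  4  5  6  7  8  9
 n  2  2  2  3  4  5  6  7  8  9
 p  3  3  3  3  4  5  6  7  8  9
 g  4  4  4  4  4  5  6  7  8  9
 k  5  5  5  5  5  5  6  7  8  9
 o  6  6  6  6  6  6  6  7  8  9
 e  7  7  7  7  7  7  7  7  8  9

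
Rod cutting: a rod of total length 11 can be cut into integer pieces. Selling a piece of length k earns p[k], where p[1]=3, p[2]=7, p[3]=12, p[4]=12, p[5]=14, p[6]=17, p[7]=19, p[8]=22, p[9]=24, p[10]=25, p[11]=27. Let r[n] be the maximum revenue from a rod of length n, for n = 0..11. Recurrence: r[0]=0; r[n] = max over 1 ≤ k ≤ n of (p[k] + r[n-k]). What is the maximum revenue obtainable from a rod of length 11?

   n    0    1    2    3    4    5    6    7    8    9   10   11
r[n]    0    3    7   12   15   19   24   27   31   36   39   43

43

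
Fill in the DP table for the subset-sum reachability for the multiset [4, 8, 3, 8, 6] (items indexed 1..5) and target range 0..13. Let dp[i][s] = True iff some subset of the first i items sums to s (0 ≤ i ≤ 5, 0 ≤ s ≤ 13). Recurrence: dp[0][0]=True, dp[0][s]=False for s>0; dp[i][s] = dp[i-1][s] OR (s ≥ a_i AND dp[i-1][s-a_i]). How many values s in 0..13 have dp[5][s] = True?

11

i\s   0   1   2   3   4   5   6   7   8   9  10  11  12  13
  0   T   F   F   F   F   F   F   F   F   F   F   F   F   F
  1   T   F   F   F   T   F   F   F   F   F   F   F   F   F
  2   T   F   F   F   T   F   F   F   T   F   F   F   T   F
  3   T   F   F   T   T   F   F   T   T   F   F   T   T   F
  4   T   F   F   T   T   F   F   T   T   F   F   T   T   F
  5   T   F   F   T   T   F   T   T   T   T   T   T   T   T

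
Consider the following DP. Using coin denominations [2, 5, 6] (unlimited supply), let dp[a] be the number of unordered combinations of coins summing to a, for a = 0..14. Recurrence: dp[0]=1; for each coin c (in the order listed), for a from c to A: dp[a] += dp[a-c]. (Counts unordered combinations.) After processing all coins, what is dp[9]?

after  coin     0     1     2     3     4     5     6     7     8     9    10    11    12    13    14
          2     1     0     1     0     1     0     1     0     1     0     1     0     1     0     1
          5     1     0     1     0     1     1     1     1     1     1     2     1     2     1     2
          6     1     0     1     0     1     1     2     1     2     1     3     2     4     2     4

1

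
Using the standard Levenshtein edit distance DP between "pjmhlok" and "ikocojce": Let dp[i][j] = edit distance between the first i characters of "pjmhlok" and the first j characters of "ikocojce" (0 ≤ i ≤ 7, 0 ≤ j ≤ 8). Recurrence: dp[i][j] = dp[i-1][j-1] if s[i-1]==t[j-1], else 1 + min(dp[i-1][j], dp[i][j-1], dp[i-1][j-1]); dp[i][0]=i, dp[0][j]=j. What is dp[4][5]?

   ''  i  k  o  c  o  j  c  e
''  0  1  2  3  4  5  6  7  8
 p  1  1  2  3  4  5  6  7  8
 j  2  2  2  3  4  5  5  6  7
 m  3  3  3  3  4  5  6  6  7
 h  4  4  4  4  4  5  6  7  7
 l  5  5  5  5  5  5  6  7  8
 o  6  6  6  5  6  5  6  7  8
 k  7  7  6  6  6  6  6  7  8

5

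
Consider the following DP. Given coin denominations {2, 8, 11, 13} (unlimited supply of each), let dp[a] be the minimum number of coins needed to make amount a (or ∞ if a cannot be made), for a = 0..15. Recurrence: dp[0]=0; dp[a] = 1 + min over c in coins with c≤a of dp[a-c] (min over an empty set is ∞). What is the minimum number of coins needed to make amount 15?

 a  0  1  2  3  4  5  6  7  8  9 10 11 12 13 14 15
dp  0  -  1  -  2  -  3  -  1  -  2  1  3  1  4  2
(- denotes ∞ / unreachable)

2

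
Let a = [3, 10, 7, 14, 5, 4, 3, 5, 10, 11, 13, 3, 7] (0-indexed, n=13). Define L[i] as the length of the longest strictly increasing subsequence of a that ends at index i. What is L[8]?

   i    0    1    2    3    4    5    6    7    8    9   10   11   12
a[i]    3   10    7   14    5    4    3    5   10   11   13    3    7
L[i]    1    2    2    3    2    2    1    3    4    5    6    1    4

4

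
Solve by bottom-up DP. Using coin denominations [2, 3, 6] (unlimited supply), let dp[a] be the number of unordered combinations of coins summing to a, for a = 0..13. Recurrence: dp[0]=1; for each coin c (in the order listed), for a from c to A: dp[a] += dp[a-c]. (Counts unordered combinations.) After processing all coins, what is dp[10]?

3

after  coin     0     1     2     3     4     5     6     7     8     9    10    11    12    13
          2     1     0     1     0     1     0     1     0     1     0     1     0     1     0
          3     1     0     1     1     1     1     2     1     2     2     2     2     3     2
          6     1     0     1     1     1     1     3     1     3     3     3     3     6     3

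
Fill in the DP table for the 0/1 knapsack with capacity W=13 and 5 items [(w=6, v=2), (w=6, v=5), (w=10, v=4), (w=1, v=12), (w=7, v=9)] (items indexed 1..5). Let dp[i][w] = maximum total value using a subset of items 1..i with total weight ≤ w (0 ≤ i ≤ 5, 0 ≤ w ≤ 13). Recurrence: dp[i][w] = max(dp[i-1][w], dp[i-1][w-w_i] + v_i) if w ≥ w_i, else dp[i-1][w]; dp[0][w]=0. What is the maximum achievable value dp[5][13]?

21

i\w   0   1   2   3   4   5   6   7   8   9  10  11  12  13
  0   0   0   0   0   0   0   0   0   0   0   0   0   0   0
  1   0   0   0   0   0   0   2   2   2   2   2   2   2   2
  2   0   0   0   0   0   0   5   5   5   5   5   5   7   7
  3   0   0   0   0   0   0   5   5   5   5   5   5   7   7
  4   0  12  12  12  12  12  12  17  17  17  17  17  17  19
  5   0  12  12  12  12  12  12  17  21  21  21  21  21  21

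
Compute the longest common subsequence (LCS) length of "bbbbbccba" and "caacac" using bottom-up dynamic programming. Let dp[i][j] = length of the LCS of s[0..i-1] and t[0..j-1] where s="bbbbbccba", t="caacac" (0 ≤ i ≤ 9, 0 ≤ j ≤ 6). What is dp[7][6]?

2

   ''  c  a  a  c  a  c
''  0  0  0  0  0  0  0
 b  0  0  0  0  0  0  0
 b  0  0  0  0  0  0  0
 b  0  0  0  0  0  0  0
 b  0  0  0  0  0  0  0
 b  0  0  0  0  0  0  0
 c  0  1  1  1  1  1  1
 c  0  1  1  1  2  2  2
 b  0  1  1  1  2  2  2
 a  0  1  2  2  2  3  3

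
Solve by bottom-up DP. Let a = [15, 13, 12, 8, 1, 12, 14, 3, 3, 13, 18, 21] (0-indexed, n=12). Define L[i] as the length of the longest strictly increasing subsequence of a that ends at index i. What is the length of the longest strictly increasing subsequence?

   i    0    1    2    3    4    5    6    7    8    9   10   11
a[i]   15   13   12    8    1   12   14    3    3   13   18   21
L[i]    1    1    1    1    1    2    3    2    2    3    4    5

5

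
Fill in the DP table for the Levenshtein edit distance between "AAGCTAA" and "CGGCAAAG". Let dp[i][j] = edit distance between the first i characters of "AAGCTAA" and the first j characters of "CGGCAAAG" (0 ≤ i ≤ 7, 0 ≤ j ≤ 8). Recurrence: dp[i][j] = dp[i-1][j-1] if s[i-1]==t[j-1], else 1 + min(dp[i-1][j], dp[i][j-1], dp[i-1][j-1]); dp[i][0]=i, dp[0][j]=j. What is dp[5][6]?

4

   ''  C  G  G  C  A  A  A  G
''  0  1  2  3  4  5  6  7  8
 A  1  1  2  3  4  4  5  6  7
 A  2  2  2  3  4  4  4  5  6
 G  3  3  2  2  3  4  5  5  5
 C  4  3  3  3  2  3  4  5  6
 T  5  4  4  4  3  3  4  5  6
 A  6  5  5  5  4  3  3  4  5
 A  7  6  6  6  5  4  3  3  4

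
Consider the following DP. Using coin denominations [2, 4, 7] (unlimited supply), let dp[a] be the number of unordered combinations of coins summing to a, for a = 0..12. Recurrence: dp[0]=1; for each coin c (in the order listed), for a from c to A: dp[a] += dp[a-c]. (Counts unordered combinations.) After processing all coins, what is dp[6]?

after  coin     0     1     2     3     4     5     6     7     8     9    10    11    12
          2     1     0     1     0     1     0     1     0     1     0     1     0     1
          4     1     0     1     0     2     0     2     0     3     0     3     0     4
          7     1     0     1     0     2     0     2     1     3     1     3     2     4

2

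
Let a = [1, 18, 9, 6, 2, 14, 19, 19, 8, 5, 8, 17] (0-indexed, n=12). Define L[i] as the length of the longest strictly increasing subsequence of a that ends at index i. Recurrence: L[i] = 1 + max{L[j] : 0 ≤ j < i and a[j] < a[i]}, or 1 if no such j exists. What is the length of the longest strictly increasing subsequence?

5

   i    0    1    2    3    4    5    6    7    8    9   10   11
a[i]    1   18    9    6    2   14   19   19    8    5    8   17
L[i]    1    2    2    2    2    3    4    4    3    3    4    5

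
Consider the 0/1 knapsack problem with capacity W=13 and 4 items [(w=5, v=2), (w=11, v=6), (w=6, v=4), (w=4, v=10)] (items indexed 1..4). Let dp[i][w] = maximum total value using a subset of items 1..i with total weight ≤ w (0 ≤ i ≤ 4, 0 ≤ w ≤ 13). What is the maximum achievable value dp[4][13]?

14

i\w   0   1   2   3   4   5   6   7   8   9  10  11  12  13
  0   0   0   0   0   0   0   0   0   0   0   0   0   0   0
  1   0   0   0   0   0   2   2   2   2   2   2   2   2   2
  2   0   0   0   0   0   2   2   2   2   2   2   6   6   6
  3   0   0   0   0   0   2   4   4   4   4   4   6   6   6
  4   0   0   0   0  10  10  10  10  10  12  14  14  14  14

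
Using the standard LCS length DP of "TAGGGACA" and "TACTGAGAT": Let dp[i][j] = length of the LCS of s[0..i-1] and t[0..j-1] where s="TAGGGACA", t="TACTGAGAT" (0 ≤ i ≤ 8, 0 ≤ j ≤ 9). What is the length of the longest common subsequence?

5

   ''  T  A  C  T  G  A  G  A  T
''  0  0  0  0  0  0  0  0  0  0
 T  0  1  1  1  1  1  1  1  1  1
 A  0  1  2  2  2  2  2  2  2  2
 G  0  1  2  2  2  3  3  3  3  3
 G  0  1  2  2  2  3  3  4  4  4
 G  0  1  2  2  2  3  3  4  4  4
 A  0  1  2  2  2  3  4  4  5  5
 C  0  1  2  3  3  3  4  4  5  5
 A  0  1  2  3  3  3  4  4  5  5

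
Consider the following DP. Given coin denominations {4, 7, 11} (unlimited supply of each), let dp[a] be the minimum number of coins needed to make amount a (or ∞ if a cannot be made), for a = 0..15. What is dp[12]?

3

 a  0  1  2  3  4  5  6  7  8  9 10 11 12 13 14 15
dp  0  -  -  -  1  -  -  1  2  -  -  1  3  -  2  2
(- denotes ∞ / unreachable)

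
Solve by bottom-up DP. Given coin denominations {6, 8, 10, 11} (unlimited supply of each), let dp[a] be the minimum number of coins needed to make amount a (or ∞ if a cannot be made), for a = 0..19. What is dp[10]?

 a  0  1  2  3  4  5  6  7  8  9 10 11 12 13 14 15 16 17 18 19
dp  0  -  -  -  -  -  1  -  1  -  1  1  2  -  2  -  2  2  2  2
(- denotes ∞ / unreachable)

1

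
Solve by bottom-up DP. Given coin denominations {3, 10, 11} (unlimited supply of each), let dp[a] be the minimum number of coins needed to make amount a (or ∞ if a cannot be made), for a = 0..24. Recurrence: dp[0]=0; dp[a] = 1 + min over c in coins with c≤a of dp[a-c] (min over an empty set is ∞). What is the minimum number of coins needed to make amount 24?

3

 a  0  1  2  3  4  5  6  7  8  9 10 11 12 13 14 15 16 17 18 19 20 21 22 23 24
dp  0  -  -  1  -  -  2  -  -  3  1  1  4  2  2  5  3  3  6  4  2  2  2  3  3
(- denotes ∞ / unreachable)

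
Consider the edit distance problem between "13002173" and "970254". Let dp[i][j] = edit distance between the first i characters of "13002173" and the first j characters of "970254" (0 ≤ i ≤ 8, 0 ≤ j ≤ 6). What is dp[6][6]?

5

   ''  9  7  0  2  5  4
''  0  1  2  3  4  5  6
 1  1  1  2  3  4  5  6
 3  2  2  2  3  4  5  6
 0  3  3  3  2  3  4  5
 0  4  4  4  3  3  4  5
 2  5  5  5  4  3  4  5
 1  6  6  6  5  4  4  5
 7  7  7  6  6  5  5  5
 3  8  8  7  7  6  6  6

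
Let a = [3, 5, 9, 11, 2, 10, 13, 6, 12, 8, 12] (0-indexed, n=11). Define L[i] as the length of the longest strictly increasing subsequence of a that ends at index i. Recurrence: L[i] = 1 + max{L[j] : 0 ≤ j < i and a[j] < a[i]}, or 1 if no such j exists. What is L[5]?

   i    0    1    2    3    4    5    6    7    8    9   10
a[i]    3    5    9   11    2   10   13    6   12    8   12
L[i]    1    2    3    4    1    4    5    3    5    4    5

4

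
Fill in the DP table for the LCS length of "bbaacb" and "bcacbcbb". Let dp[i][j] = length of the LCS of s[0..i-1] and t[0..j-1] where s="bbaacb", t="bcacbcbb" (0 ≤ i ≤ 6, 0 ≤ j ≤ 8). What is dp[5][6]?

3

   ''  b  c  a  c  b  c  b  b
''  0  0  0  0  0  0  0  0  0
 b  0  1  1  1  1  1  1  1  1
 b  0  1  1  1  1  2  2  2  2
 a  0  1  1  2  2  2  2  2  2
 a  0  1  1  2  2  2  2  2  2
 c  0  1  2  2  3  3  3  3  3
 b  0  1  2  2  3  4  4  4  4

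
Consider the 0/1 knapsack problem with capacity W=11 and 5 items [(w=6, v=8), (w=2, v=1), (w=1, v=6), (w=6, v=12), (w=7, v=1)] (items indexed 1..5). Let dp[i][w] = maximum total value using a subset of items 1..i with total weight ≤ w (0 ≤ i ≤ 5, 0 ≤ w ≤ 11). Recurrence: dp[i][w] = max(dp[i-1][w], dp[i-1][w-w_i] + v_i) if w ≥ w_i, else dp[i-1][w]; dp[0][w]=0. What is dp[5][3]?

i\w   0   1   2   3   4   5   6   7   8   9  10  11
  0   0   0   0   0   0   0   0   0   0   0   0   0
  1   0   0   0   0   0   0   8   8   8   8   8   8
  2   0   0   1   1   1   1   8   8   9   9   9   9
  3   0   6   6   7   7   7   8  14  14  15  15  15
  4   0   6   6   7   7   7  12  18  18  19  19  19
  5   0   6   6   7   7   7  12  18  18  19  19  19

7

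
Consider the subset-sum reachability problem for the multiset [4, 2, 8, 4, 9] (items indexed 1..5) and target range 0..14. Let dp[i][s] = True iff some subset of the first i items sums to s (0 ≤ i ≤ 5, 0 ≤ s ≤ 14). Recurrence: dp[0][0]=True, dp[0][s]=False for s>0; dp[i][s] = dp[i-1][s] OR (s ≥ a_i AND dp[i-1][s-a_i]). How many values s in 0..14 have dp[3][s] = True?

i\s   0   1   2   3   4   5   6   7   8   9  10  11  12  13  14
  0   T   F   F   F   F   F   F   F   F   F   F   F   F   F   F
  1   T   F   F   F   T   F   F   F   F   F   F   F   F   F   F
  2   T   F   T   F   T   F   T   F   F   F   F   F   F   F   F
  3   T   F   T   F   T   F   T   F   T   F   T   F   T   F   T
  4   T   F   T   F   T   F   T   F   T   F   T   F   T   F   T
  5   T   F   T   F   T   F   T   F   T   T   T   T   T   T   T

8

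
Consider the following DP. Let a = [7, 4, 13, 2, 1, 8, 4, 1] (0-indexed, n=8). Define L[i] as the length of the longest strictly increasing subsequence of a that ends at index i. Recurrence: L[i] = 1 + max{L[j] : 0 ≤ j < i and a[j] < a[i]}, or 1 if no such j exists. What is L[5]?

   i    0    1    2    3    4    5    6    7
a[i]    7    4   13    2    1    8    4    1
L[i]    1    1    2    1    1    2    2    1

2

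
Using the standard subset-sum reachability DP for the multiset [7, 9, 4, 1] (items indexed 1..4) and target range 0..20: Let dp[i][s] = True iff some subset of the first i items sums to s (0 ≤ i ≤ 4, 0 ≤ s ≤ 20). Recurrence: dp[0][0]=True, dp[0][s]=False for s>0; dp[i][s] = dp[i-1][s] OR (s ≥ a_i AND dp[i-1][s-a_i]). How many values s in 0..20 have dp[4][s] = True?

i\s   0   1   2   3   4   5   6   7   8   9  10  11  12  13  14  15  16  17  18  19  20
  0   T   F   F   F   F   F   F   F   F   F   F   F   F   F   F   F   F   F   F   F   F
  1   T   F   F   F   F   F   F   T   F   F   F   F   F   F   F   F   F   F   F   F   F
  2   T   F   F   F   F   F   F   T   F   T   F   F   F   F   F   F   T   F   F   F   F
  3   T   F   F   F   T   F   F   T   F   T   F   T   F   T   F   F   T   F   F   F   T
  4   T   T   F   F   T   T   F   T   T   T   T   T   T   T   T   F   T   T   F   F   T

15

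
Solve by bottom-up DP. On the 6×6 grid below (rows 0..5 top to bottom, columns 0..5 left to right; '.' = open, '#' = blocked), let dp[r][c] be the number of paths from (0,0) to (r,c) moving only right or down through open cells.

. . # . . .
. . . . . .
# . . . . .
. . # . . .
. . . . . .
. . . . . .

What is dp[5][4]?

34

r\c   0   1   2   3   4   5
  0   1   1   0   0   0   0
  1   1   2   2   2   2   2
  2   0   2   4   6   8  10
  3   0   2   0   6  14  24
  4   0   2   2   8  22  46
  5   0   2   4  12  34  80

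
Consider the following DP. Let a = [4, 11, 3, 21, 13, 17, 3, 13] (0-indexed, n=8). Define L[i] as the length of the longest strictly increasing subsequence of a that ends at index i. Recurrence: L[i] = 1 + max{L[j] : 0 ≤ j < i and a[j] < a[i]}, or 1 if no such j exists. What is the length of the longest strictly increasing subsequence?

   i    0    1    2    3    4    5    6    7
a[i]    4   11    3   21   13   17    3   13
L[i]    1    2    1    3    3    4    1    3

4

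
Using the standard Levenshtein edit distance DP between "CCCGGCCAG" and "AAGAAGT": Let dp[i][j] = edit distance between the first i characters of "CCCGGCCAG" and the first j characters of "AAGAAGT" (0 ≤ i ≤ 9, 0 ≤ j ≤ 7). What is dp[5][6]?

5

   ''  A  A  G  A  A  G  T
''  0  1  2  3  4  5  6  7
 C  1  1  2  3  4  5  6  7
 C  2  2  2  3  4  5  6  7
 C  3  3  3  3  4  5  6  7
 G  4  4  4  3  4  5  5  6
 G  5  5  5  4  4  5  5  6
 C  6  6  6  5  5  5  6  6
 C  7  7  7  6  6  6  6  7
 A  8  7  7  7  6  6  7  7
 G  9  8  8  7  7  7  6  7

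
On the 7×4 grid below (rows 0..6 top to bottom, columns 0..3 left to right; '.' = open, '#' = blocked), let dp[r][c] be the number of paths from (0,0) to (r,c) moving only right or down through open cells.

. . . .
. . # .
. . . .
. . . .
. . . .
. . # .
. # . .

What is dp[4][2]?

r\c   0   1   2   3
  0   1   1   1   1
  1   1   2   0   1
  2   1   3   3   4
  3   1   4   7  11
  4   1   5  12  23
  5   1   6   0  23
  6   1   0   0  23

12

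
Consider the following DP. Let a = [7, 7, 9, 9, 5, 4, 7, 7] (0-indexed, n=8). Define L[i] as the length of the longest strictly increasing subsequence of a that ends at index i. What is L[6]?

2

   i    0    1    2    3    4    5    6    7
a[i]    7    7    9    9    5    4    7    7
L[i]    1    1    2    2    1    1    2    2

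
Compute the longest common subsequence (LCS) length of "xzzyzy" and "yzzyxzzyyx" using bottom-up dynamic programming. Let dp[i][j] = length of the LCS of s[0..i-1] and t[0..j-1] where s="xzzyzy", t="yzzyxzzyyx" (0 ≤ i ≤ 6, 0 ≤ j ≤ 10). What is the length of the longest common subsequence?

5

   ''  y  z  z  y  x  z  z  y  y  x
''  0  0  0  0  0  0  0  0  0  0  0
 x  0  0  0  0  0  1  1  1  1  1  1
 z  0  0  1  1  1  1  2  2  2  2  2
 z  0  0  1  2  2  2  2  3  3  3  3
 y  0  1  1  2  3  3  3  3  4  4  4
 z  0  1  2  2  3  3  4  4  4  4  4
 y  0  1  2  2  3  3  4  4  5  5  5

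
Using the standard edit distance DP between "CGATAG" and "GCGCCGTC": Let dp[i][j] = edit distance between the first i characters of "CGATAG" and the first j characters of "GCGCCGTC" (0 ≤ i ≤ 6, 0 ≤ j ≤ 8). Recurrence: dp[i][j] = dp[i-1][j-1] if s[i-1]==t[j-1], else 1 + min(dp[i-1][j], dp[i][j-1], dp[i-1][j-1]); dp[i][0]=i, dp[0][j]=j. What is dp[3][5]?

   ''  G  C  G  C  C  G  T  C
''  0  1  2  3  4  5  6  7  8
 C  1  1  1  2  3  4  5  6  7
 G  2  1  2  1  2  3  4  5  6
 A  3  2  2  2  2  3  4  5  6
 T  4  3  3  3  3  3  4  4  5
 A  5  4  4  4  4  4  4  5  5
 G  6  5  5  4  5  5  4  5  6

3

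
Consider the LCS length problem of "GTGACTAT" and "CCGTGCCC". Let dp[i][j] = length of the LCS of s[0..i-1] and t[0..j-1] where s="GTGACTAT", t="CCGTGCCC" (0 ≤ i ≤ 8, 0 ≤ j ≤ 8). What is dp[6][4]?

   ''  C  C  G  T  G  C  C  C
''  0  0  0  0  0  0  0  0  0
 G  0  0  0  1  1  1  1  1  1
 T  0  0  0  1  2  2  2  2  2
 G  0  0  0  1  2  3  3  3  3
 A  0  0  0  1  2  3  3  3  3
 C  0  1  1  1  2  3  4  4  4
 T  0  1  1  1  2  3  4  4  4
 A  0  1  1  1  2  3  4  4  4
 T  0  1  1  1  2  3  4  4  4

2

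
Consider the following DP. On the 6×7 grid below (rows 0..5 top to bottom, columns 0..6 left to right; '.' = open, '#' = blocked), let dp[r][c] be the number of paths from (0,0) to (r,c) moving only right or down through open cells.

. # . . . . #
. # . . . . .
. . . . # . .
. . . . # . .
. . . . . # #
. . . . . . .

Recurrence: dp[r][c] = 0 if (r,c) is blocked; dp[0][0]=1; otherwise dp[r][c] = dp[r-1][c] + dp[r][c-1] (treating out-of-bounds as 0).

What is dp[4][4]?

10

r\c   0   1   2   3   4   5   6
  0   1   0   0   0   0   0   0
  1   1   0   0   0   0   0   0
  2   1   1   1   1   0   0   0
  3   1   2   3   4   0   0   0
  4   1   3   6  10  10   0   0
  5   1   4  10  20  30  30  30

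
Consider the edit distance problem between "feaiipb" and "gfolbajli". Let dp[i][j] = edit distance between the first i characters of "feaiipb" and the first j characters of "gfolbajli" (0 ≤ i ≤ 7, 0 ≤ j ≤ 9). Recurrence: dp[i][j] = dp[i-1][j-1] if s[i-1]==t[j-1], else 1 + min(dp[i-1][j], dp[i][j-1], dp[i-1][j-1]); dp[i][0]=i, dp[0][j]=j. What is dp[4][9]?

   ''  g  f  o  l  b  a  j  l  i
''  0  1  2  3  4  5  6  7  8  9
 f  1  1  1  2  3  4  5  6  7  8
 e  2  2  2  2  3  4  5  6  7  8
 a  3  3  3  3  3  4  4  5  6  7
 i  4  4  4  4  4  4  5  5  6  6
 i  5  5  5  5  5  5  5  6  6  6
 p  6  6  6  6  6  6  6  6  7  7
 b  7  7  7  7  7  6  7  7  7  8

6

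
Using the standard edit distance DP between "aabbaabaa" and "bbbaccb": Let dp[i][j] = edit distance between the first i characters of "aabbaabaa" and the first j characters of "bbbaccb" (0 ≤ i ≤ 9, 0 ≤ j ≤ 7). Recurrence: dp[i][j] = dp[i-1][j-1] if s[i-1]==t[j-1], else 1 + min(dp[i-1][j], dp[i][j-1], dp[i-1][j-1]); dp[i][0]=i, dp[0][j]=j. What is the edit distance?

6

   ''  b  b  b  a  c  c  b
''  0  1  2  3  4  5  6  7
 a  1  1  2  3  3  4  5  6
 a  2  2  2  3  3  4  5  6
 b  3  2  2  2  3  4  5  5
 b  4  3  2  2  3  4  5  5
 a  5  4  3  3  2  3  4  5
 a  6  5  4  4  3  3  4  5
 b  7  6  5  4  4  4  4  4
 a  8  7  6  5  4  5  5  5
 a  9  8  7  6  5  5  6  6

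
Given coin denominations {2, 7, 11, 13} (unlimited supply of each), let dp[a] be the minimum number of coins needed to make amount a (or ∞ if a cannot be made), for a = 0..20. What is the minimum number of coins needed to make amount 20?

 a  0  1  2  3  4  5  6  7  8  9 10 11 12 13 14 15 16 17 18 19 20
dp  0  -  1  -  2  -  3  1  4  2  5  1  6  1  2  2  3  3  2  4  2
(- denotes ∞ / unreachable)

2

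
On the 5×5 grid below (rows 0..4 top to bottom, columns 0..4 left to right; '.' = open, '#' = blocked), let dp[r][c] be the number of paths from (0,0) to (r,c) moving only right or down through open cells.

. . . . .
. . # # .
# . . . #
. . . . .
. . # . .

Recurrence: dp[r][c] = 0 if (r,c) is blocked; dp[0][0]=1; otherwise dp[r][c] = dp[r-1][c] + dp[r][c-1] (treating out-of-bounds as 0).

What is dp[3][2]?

r\c   0   1   2   3   4
  0   1   1   1   1   1
  1   1   2   0   0   1
  2   0   2   2   2   0
  3   0   2   4   6   6
  4   0   2   0   6  12

4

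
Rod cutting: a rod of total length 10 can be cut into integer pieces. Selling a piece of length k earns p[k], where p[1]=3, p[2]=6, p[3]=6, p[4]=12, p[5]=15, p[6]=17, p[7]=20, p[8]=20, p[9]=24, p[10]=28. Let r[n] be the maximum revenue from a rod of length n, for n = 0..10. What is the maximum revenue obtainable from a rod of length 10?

30

   n    0    1    2    3    4    5    6    7    8    9   10
r[n]    0    3    6    9   12   15   18   21   24   27   30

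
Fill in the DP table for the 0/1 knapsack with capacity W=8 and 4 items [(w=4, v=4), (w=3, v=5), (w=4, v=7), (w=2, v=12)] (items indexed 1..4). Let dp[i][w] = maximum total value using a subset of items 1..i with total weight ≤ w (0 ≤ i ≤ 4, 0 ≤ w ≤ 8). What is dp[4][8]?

i\w   0   1   2   3   4   5   6   7   8
  0   0   0   0   0   0   0   0   0   0
  1   0   0   0   0   4   4   4   4   4
  2   0   0   0   5   5   5   5   9   9
  3   0   0   0   5   7   7   7  12  12
  4   0   0  12  12  12  17  19  19  19

19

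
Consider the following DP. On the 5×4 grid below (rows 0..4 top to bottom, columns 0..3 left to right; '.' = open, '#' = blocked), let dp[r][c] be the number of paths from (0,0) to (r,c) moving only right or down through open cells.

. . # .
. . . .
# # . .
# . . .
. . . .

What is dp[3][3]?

6

r\c   0   1   2   3
  0   1   1   0   0
  1   1   2   2   2
  2   0   0   2   4
  3   0   0   2   6
  4   0   0   2   8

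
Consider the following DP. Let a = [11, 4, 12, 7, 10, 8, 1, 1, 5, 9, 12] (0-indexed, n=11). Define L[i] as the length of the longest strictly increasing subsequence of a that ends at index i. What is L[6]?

   i    0    1    2    3    4    5    6    7    8    9   10
a[i]   11    4   12    7   10    8    1    1    5    9   12
L[i]    1    1    2    2    3    3    1    1    2    4    5

1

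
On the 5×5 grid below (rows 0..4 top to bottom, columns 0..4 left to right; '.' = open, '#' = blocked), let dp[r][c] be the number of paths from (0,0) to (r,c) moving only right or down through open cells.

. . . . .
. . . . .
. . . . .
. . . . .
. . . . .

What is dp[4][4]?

70

r\c   0   1   2   3   4
  0   1   1   1   1   1
  1   1   2   3   4   5
  2   1   3   6  10  15
  3   1   4  10  20  35
  4   1   5  15  35  70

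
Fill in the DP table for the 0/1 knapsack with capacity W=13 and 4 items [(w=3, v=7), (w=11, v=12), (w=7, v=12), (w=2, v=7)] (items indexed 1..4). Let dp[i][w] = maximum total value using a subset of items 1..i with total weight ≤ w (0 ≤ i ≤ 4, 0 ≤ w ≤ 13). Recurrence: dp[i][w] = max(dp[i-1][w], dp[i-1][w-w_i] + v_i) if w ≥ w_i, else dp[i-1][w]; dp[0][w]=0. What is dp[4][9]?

19

i\w   0   1   2   3   4   5   6   7   8   9  10  11  12  13
  0   0   0   0   0   0   0   0   0   0   0   0   0   0   0
  1   0   0   0   7   7   7   7   7   7   7   7   7   7   7
  2   0   0   0   7   7   7   7   7   7   7   7  12  12  12
  3   0   0   0   7   7   7   7  12  12  12  19  19  19  19
  4   0   0   7   7   7  14  14  14  14  19  19  19  26  26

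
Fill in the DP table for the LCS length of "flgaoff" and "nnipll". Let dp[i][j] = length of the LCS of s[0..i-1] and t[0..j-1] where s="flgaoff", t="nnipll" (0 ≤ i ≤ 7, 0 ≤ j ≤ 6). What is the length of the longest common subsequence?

   ''  n  n  i  p  l  l
''  0  0  0  0  0  0  0
 f  0  0  0  0  0  0  0
 l  0  0  0  0  0  1  1
 g  0  0  0  0  0  1  1
 a  0  0  0  0  0  1  1
 o  0  0  0  0  0  1  1
 f  0  0  0  0  0  1  1
 f  0  0  0  0  0  1  1

1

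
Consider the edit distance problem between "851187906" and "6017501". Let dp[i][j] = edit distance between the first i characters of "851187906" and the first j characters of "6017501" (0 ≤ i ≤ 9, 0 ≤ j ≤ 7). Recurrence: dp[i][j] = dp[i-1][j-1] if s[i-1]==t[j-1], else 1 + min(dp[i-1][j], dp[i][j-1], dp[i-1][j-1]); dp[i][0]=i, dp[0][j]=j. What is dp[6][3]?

   ''  6  0  1  7  5  0  1
''  0  1  2  3  4  5  6  7
 8  1  1  2  3  4  5  6  7
 5  2  2  2  3  4  4  5  6
 1  3  3  3  2  3  4  5  5
 1  4  4  4  3  3  4  5  5
 8  5  5  5  4  4  4  5  6
 7  6  6  6  5  4  5  5  6
 9  7  7  7  6  5  5  6  6
 0  8  8  7  7  6  6  5  6
 6  9  8  8  8  7  7  6  6

5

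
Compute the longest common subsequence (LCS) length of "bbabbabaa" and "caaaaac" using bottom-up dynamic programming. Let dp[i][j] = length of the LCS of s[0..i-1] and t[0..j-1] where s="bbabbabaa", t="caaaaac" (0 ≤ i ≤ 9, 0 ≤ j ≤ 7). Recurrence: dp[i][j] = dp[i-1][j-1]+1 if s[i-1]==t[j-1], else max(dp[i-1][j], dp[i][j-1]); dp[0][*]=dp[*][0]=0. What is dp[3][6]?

   ''  c  a  a  a  a  a  c
''  0  0  0  0  0  0  0  0
 b  0  0  0  0  0  0  0  0
 b  0  0  0  0  0  0  0  0
 a  0  0  1  1  1  1  1  1
 b  0  0  1  1  1  1  1  1
 b  0  0  1  1  1  1  1  1
 a  0  0  1  2  2  2  2  2
 b  0  0  1  2  2  2  2  2
 a  0  0  1  2  3  3  3  3
 a  0  0  1  2  3  4  4  4

1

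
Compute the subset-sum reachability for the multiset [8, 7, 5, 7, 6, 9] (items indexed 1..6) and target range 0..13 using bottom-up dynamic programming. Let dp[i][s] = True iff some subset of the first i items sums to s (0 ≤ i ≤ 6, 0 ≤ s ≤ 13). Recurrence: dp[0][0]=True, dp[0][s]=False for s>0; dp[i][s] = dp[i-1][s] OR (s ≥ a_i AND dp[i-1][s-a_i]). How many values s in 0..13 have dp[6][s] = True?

i\s   0   1   2   3   4   5   6   7   8   9  10  11  12  13
  0   T   F   F   F   F   F   F   F   F   F   F   F   F   F
  1   T   F   F   F   F   F   F   F   T   F   F   F   F   F
  2   T   F   F   F   F   F   F   T   T   F   F   F   F   F
  3   T   F   F   F   F   T   F   T   T   F   F   F   T   T
  4   T   F   F   F   F   T   F   T   T   F   F   F   T   T
  5   T   F   F   F   F   T   T   T   T   F   F   T   T   T
  6   T   F   F   F   F   T   T   T   T   T   F   T   T   T

9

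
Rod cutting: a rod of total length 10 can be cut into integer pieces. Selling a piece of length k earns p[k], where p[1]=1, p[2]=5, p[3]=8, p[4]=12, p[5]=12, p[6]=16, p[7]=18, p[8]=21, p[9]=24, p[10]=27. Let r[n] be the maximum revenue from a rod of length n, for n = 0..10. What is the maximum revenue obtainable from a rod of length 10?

29

   n    0    1    2    3    4    5    6    7    8    9   10
r[n]    0    1    5    8   12   13   17   20   24   25   29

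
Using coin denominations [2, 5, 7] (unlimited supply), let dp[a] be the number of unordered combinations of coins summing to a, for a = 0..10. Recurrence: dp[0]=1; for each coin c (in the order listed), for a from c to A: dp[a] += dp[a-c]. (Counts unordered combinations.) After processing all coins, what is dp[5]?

1

after  coin     0     1     2     3     4     5     6     7     8     9    10
          2     1     0     1     0     1     0     1     0     1     0     1
          5     1     0     1     0     1     1     1     1     1     1     2
          7     1     0     1     0     1     1     1     2     1     2     2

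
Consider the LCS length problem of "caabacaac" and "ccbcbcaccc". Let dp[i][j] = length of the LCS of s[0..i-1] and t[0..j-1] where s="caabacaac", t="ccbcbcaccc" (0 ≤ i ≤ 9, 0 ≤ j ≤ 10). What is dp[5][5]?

   ''  c  c  b  c  b  c  a  c  c  c
''  0  0  0  0  0  0  0  0  0  0  0
 c  0  1  1  1  1  1  1  1  1  1  1
 a  0  1  1  1  1  1  1  2  2  2  2
 a  0  1  1  1  1  1  1  2  2  2  2
 b  0  1  1  2  2  2  2  2  2  2  2
 a  0  1  1  2  2  2  2  3  3  3  3
 c  0  1  2  2  3  3  3  3  4  4  4
 a  0  1  2  2  3  3  3  4  4  4  4
 a  0  1  2  2  3  3  3  4  4  4  4
 c  0  1  2  2  3  3  4  4  5  5  5

2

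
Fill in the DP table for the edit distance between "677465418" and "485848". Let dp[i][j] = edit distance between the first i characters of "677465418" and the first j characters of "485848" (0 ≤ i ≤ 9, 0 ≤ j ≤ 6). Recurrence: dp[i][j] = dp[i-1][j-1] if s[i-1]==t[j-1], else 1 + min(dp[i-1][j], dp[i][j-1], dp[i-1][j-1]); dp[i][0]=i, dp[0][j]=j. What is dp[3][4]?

   ''  4  8  5  8  4  8
''  0  1  2  3  4  5  6
 6  1  1  2  3  4  5  6
 7  2  2  2  3  4  5  6
 7  3  3  3  3  4  5  6
 4  4  3  4  4  4  4  5
 6  5  4  4  5  5  5  5
 5  6  5  5  4  5  6  6
 4  7  6  6  5  5  5  6
 1  8  7  7  6  6  6  6
 8  9  8  7  7  6  7  6

4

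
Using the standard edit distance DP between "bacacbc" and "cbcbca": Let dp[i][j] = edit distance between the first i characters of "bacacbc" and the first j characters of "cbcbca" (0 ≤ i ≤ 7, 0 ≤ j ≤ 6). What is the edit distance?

   ''  c  b  c  b  c  a
''  0  1  2  3  4  5  6
 b  1  1  1  2  3  4  5
 a  2  2  2  2  3  4  4
 c  3  2  3  2  3  3  4
 a  4  3  3  3  3  4  3
 c  5  4  4  3  4  3  4
 b  6  5  4  4  3  4  4
 c  7  6  5  4  4  3  4

4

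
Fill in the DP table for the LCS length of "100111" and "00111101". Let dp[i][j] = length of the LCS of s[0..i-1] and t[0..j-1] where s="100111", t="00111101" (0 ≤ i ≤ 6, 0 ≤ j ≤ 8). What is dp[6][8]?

5

   ''  0  0  1  1  1  1  0  1
''  0  0  0  0  0  0  0  0  0
 1  0  0  0  1  1  1  1  1  1
 0  0  1  1  1  1  1  1  2  2
 0  0  1  2  2  2  2  2  2  2
 1  0  1  2  3  3  3  3  3  3
 1  0  1  2  3  4  4  4  4  4
 1  0  1  2  3  4  5  5  5  5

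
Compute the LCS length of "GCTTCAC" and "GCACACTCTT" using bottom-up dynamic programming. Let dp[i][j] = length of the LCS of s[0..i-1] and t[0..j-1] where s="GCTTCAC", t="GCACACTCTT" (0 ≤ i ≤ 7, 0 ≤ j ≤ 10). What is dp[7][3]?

   ''  G  C  A  C  A  C  T  C  T  T
''  0  0  0  0  0  0  0  0  0  0  0
 G  0  1  1  1  1  1  1  1  1  1  1
 C  0  1  2  2  2  2  2  2  2  2  2
 T  0  1  2  2  2  2  2  3  3  3  3
 T  0  1  2  2  2  2  2  3  3  4  4
 C  0  1  2  2  3  3  3  3  4  4  4
 A  0  1  2  3  3  4  4  4  4  4  4
 C  0  1  2  3  4  4  5  5  5  5  5

3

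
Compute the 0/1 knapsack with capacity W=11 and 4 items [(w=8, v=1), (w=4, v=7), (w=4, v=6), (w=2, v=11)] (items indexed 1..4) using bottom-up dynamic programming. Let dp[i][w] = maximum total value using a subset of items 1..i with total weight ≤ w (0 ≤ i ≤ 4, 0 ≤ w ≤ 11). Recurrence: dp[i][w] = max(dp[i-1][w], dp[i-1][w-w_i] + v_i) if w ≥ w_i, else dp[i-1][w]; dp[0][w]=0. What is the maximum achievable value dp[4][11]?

i\w   0   1   2   3   4   5   6   7   8   9  10  11
  0   0   0   0   0   0   0   0   0   0   0   0   0
  1   0   0   0   0   0   0   0   0   1   1   1   1
  2   0   0   0   0   7   7   7   7   7   7   7   7
  3   0   0   0   0   7   7   7   7  13  13  13  13
  4   0   0  11  11  11  11  18  18  18  18  24  24

24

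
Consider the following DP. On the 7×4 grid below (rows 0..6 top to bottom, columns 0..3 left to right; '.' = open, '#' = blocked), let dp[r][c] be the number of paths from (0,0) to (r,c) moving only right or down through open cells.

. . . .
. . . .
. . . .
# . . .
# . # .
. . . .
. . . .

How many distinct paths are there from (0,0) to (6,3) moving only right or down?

28

r\c   0   1   2   3
  0   1   1   1   1
  1   1   2   3   4
  2   1   3   6  10
  3   0   3   9  19
  4   0   3   0  19
  5   0   3   3  22
  6   0   3   6  28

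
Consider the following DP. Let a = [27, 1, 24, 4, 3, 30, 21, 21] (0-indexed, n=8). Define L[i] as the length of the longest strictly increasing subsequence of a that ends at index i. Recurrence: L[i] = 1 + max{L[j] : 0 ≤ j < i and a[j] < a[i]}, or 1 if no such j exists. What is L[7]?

   i    0    1    2    3    4    5    6    7
a[i]   27    1   24    4    3   30   21   21
L[i]    1    1    2    2    2    3    3    3

3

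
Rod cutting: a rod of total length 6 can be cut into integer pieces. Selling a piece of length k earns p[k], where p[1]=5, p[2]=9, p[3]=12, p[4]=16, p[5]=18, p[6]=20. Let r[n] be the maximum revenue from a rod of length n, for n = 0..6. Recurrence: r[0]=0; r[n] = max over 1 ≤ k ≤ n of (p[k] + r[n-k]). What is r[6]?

   n    0    1    2    3    4    5    6
r[n]    0    5   10   15   20   25   30

30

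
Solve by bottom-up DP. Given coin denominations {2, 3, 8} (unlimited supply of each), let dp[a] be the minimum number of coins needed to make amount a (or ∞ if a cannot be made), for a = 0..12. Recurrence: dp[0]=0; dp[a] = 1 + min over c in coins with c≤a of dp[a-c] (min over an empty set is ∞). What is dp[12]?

 a  0  1  2  3  4  5  6  7  8  9 10 11 12
dp  0  -  1  1  2  2  2  3  1  3  2  2  3
(- denotes ∞ / unreachable)

3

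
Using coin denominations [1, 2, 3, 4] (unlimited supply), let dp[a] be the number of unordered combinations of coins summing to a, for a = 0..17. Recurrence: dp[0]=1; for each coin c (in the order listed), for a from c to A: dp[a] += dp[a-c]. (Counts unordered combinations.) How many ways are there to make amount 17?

after  coin     0     1     2     3     4     5     6     7     8     9    10    11    12    13    14    15    16    17
          1     1     1     1     1     1     1     1     1     1     1     1     1     1     1     1     1     1     1
          2     1     1     2     2     3     3     4     4     5     5     6     6     7     7     8     8     9     9
          3     1     1     2     3     4     5     7     8    10    12    14    16    19    21    24    27    30    33
          4     1     1     2     3     5     6     9    11    15    18    23    27    34    39    47    54    64    72

72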